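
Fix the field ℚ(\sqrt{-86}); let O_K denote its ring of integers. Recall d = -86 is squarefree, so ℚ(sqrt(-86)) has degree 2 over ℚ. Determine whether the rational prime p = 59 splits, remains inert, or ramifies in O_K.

d = -86 ≡ 2 (mod 4), so O_K = ℤ[√-86] and disc(K) = 4d = -344.
59 ∤ -344, so 59 is unramified.
Euler's criterion: (-86)^29 mod 59 = 58. Thus (-86|59) = -1.
(-86/59) = -1, so 59 is inert.

inert — (59) stays prime in O_K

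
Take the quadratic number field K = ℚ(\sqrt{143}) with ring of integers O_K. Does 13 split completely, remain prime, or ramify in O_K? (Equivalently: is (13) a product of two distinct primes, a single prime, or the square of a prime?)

ramifies in O_K

143 mod 4 = 3, hence disc K = 4·143 = 572 and O_K = ℤ[√143].
disc(K) = 572 = 13·44, so p = 13 is ramified.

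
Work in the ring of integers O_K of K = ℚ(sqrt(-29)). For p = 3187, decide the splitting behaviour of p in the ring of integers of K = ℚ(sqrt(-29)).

splits completely

d = -29 ≡ 3 (mod 4), so O_K = ℤ[√-29] and disc(K) = 4d = -116.
Since gcd(3187, -116) = 1 the prime 3187 does not ramify.
(-29/3187) = 3158^1593 mod 3187 = 1, giving Legendre symbol 1.
Legendre symbol 1 ⇒ 3187 is split.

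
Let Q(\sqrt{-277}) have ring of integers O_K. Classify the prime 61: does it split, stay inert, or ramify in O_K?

61 remains inert

-277 mod 4 = 3, hence disc K = 4·(-277) = -1108 and O_K = ℤ[√-277].
Since gcd(61, -1108) = 1 the prime 61 does not ramify.
Legendre symbol by Euler's criterion: (-277/61) ≡ (-277)^30 ≡ 60 (mod 61), i.e. (-277/61) = -1.
d is a non-residue mod p, hence 61 remains inert in O_K.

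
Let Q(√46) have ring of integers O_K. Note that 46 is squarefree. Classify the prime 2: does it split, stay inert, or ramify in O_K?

d = 46 ≡ 2 (mod 4), so O_K = ℤ[√46] and disc(K) = 4d = 184.
Ramification test: 2 | 184. The prime 2 ramifies in K.

p ramifies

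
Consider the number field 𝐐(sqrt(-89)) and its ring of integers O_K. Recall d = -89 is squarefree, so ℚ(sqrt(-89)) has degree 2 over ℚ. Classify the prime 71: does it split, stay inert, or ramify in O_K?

-89 mod 4 = 3, hence disc K = 4·(-89) = -356 and O_K = ℤ[√-89].
Since gcd(71, -356) = 1 the prime 71 does not ramify.
(-89/71) = 53^35 mod 71 = 70, giving Legendre symbol -1.
d is a non-residue mod p, hence 71 remains inert in O_K.

inert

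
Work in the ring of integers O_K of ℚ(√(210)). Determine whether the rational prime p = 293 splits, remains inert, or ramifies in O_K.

Since 210 ≢ 1 mod 4, the ring of integers is ℤ[√210] with discriminant 4·210 = 840.
293 ∤ 840, so 293 is unramified.
Euler's criterion: 210^146 mod 293 = 1. Thus (210|293) = 1.
Legendre symbol 1 ⇒ 293 is split.

split — (293) = 𝔭₁𝔭₂ with 𝔭₁ ≠ 𝔭₂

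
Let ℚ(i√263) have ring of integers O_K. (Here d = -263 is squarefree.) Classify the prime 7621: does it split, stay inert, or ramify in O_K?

-263 mod 4 = 1, hence disc K = -263 and O_K = ℤ[(1+√-263)/2].
Since gcd(7621, -263) = 1 the prime 7621 does not ramify.
Legendre symbol by Euler's criterion: (-263/7621) ≡ (-263)^3810 ≡ 7620 (mod 7621), i.e. (-263/7621) = -1.
Legendre symbol -1 ⇒ 7621 is inert.

p is inert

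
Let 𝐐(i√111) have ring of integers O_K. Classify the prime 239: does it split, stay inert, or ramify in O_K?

d = -111 ≡ 1 (mod 4), so O_K = ℤ[(1+√-111)/2] and disc(K) = d = -111.
Since gcd(239, -111) = 1 the prime 239 does not ramify.
Compute (-111/239) via Euler: 128^((239-1)/2) mod 239 = 1, so (-111/239) = 1.
d is a quadratic residue mod p, hence 239 splits in O_K.

p splits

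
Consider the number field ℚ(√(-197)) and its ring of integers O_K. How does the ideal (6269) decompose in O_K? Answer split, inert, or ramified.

d = -197 ≡ 3 (mod 4), so O_K = ℤ[√-197] and disc(K) = 4d = -788.
Since gcd(6269, -788) = 1 the prime 6269 does not ramify.
(-197/6269) = 6072^3134 mod 6269 = 6268, giving Legendre symbol -1.
d is a non-residue mod p, hence 6269 remains inert in O_K.

inert — (6269) stays prime in O_K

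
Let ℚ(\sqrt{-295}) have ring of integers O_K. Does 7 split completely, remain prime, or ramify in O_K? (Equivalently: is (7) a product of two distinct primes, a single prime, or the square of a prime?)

-295 mod 4 = 1, hence disc K = -295 and O_K = ℤ[(1+√-295)/2].
disc(K) = -295 is not divisible by 7; 7 is unramified.
Euler's criterion: (-295)^3 mod 7 = 6. Thus (-295|7) = -1.
(-295/7) = -1, so 7 is inert.

p is inert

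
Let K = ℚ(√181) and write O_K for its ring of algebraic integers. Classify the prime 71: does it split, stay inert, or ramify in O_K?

71 remains inert

Since 181 ≡ 1 mod 4, the ring of integers is ℤ[(1+√181)/2] with discriminant 181.
Since gcd(71, 181) = 1 the prime 71 does not ramify.
Legendre symbol by Euler's criterion: (181/71) ≡ 181^35 ≡ 70 (mod 71), i.e. (181/71) = -1.
d is a non-residue mod p, hence 71 remains inert in O_K.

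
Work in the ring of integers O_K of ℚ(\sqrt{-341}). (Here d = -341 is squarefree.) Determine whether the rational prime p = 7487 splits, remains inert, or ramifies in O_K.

d = -341 ≡ 3 (mod 4), so O_K = ℤ[√-341] and disc(K) = 4d = -1364.
Since gcd(7487, -1364) = 1 the prime 7487 does not ramify.
Compute (-341/7487) via Euler: 7146^((7487-1)/2) mod 7487 = 1, so (-341/7487) = 1.
Legendre symbol 1 ⇒ 7487 is split.

split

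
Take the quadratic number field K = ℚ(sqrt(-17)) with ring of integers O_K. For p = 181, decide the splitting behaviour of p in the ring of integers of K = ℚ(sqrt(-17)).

181 remains inert

-17 mod 4 = 3, hence disc K = 4·(-17) = -68 and O_K = ℤ[√-17].
181 ∤ -68, so 181 is unramified.
Euler's criterion: (-17)^90 mod 181 = 180. Thus (-17|181) = -1.
d is a non-residue mod p, hence 181 remains inert in O_K.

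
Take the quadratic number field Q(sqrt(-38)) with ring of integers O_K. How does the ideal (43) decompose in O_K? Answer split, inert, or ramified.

Since -38 ≢ 1 mod 4, the ring of integers is ℤ[√-38] with discriminant 4·(-38) = -152.
disc(K) = -152 is not divisible by 43; 43 is unramified.
Euler's criterion: (-38)^21 mod 43 = 42. Thus (-38|43) = -1.
Legendre symbol -1 ⇒ 43 is inert.

inert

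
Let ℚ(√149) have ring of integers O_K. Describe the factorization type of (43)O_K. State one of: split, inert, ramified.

d = 149 ≡ 1 (mod 4), so O_K = ℤ[(1+√149)/2] and disc(K) = d = 149.
Since gcd(43, 149) = 1 the prime 43 does not ramify.
(149/43) = 20^21 mod 43 = 42, giving Legendre symbol -1.
(149/43) = -1, so 43 is inert.

43 remains inert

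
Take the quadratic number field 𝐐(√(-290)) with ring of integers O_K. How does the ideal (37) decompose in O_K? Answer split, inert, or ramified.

37 remains inert

d = -290 ≡ 2 (mod 4), so O_K = ℤ[√-290] and disc(K) = 4d = -1160.
Since gcd(37, -1160) = 1 the prime 37 does not ramify.
(-290/37) = 6^18 mod 37 = 36, giving Legendre symbol -1.
Legendre symbol -1 ⇒ 37 is inert.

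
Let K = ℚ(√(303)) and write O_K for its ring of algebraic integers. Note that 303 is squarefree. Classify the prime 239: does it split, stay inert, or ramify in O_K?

d = 303 ≡ 3 (mod 4), so O_K = ℤ[√303] and disc(K) = 4d = 1212.
239 ∤ 1212, so 239 is unramified.
Legendre symbol by Euler's criterion: (303/239) ≡ 303^119 ≡ 1 (mod 239), i.e. (303/239) = 1.
(303/239) = 1, so 239 splits.

split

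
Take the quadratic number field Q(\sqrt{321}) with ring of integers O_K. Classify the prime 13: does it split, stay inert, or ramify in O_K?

13 splits in O_K

Since 321 ≡ 1 mod 4, the ring of integers is ℤ[(1+√321)/2] with discriminant 321.
13 ∤ 321, so 13 is unramified.
(321/13) = 9^6 mod 13 = 1, giving Legendre symbol 1.
Legendre symbol 1 ⇒ 13 is split.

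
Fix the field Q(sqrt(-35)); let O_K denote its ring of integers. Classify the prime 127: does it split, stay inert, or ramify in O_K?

-35 mod 4 = 1, hence disc K = -35 and O_K = ℤ[(1+√-35)/2].
Since gcd(127, -35) = 1 the prime 127 does not ramify.
Legendre symbol by Euler's criterion: (-35/127) ≡ (-35)^63 ≡ 126 (mod 127), i.e. (-35/127) = -1.
d is a non-residue mod p, hence 127 remains inert in O_K.

remains prime (inert)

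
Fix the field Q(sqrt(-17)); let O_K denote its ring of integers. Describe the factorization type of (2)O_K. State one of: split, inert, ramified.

2 is ramified

-17 mod 4 = 3, hence disc K = 4·(-17) = -68 and O_K = ℤ[√-17].
disc(K) = -68 = 2·(-34), so p = 2 is ramified.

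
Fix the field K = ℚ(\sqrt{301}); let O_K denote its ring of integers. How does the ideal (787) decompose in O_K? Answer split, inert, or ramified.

remains prime (inert)

301 mod 4 = 1, hence disc K = 301 and O_K = ℤ[(1+√301)/2].
Since gcd(787, 301) = 1 the prime 787 does not ramify.
Euler's criterion: 301^393 mod 787 = 786. Thus (301|787) = -1.
Legendre symbol -1 ⇒ 787 is inert.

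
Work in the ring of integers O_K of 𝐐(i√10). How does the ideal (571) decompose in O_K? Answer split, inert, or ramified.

split — (571) = 𝔭₁𝔭₂ with 𝔭₁ ≠ 𝔭₂

d = -10 ≡ 2 (mod 4), so O_K = ℤ[√-10] and disc(K) = 4d = -40.
disc(K) = -40 is not divisible by 571; 571 is unramified.
Legendre symbol by Euler's criterion: (-10/571) ≡ (-10)^285 ≡ 1 (mod 571), i.e. (-10/571) = 1.
Legendre symbol 1 ⇒ 571 is split.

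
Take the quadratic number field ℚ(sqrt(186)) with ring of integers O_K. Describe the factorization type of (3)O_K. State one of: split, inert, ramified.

ramified — (3) = 𝔭²

186 mod 4 = 2, hence disc K = 4·186 = 744 and O_K = ℤ[√186].
disc(K) = 744 = 3·248, so p = 3 is ramified.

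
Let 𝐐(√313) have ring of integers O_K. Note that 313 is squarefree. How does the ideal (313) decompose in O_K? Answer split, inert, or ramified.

Since 313 ≡ 1 mod 4, the ring of integers is ℤ[(1+√313)/2] with discriminant 313.
313 divides disc(K) = 313, so 313 ramifies.

ramified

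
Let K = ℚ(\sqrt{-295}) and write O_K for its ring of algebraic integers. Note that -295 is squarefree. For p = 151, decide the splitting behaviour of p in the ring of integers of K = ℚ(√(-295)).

p is inert

Since -295 ≡ 1 mod 4, the ring of integers is ℤ[(1+√-295)/2] with discriminant -295.
151 ∤ -295, so 151 is unramified.
Euler's criterion: (-295)^75 mod 151 = 150. Thus (-295|151) = -1.
Legendre symbol -1 ⇒ 151 is inert.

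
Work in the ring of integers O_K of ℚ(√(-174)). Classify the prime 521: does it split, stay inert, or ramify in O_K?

Since -174 ≢ 1 mod 4, the ring of integers is ℤ[√-174] with discriminant 4·(-174) = -696.
521 ∤ -696, so 521 is unramified.
Compute (-174/521) via Euler: 347^((521-1)/2) mod 521 = 520, so (-174/521) = -1.
(-174/521) = -1, so 521 is inert.

p is inert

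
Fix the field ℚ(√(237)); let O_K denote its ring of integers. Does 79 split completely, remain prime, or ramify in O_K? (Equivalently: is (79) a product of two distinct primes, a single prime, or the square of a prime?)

237 mod 4 = 1, hence disc K = 237 and O_K = ℤ[(1+√237)/2].
79 divides disc(K) = 237, so 79 ramifies.

p ramifies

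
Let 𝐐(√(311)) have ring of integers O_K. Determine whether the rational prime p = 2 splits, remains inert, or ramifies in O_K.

ramified — (2) = 𝔭²

311 mod 4 = 3, hence disc K = 4·311 = 1244 and O_K = ℤ[√311].
disc(K) = 1244 = 2·622, so p = 2 is ramified.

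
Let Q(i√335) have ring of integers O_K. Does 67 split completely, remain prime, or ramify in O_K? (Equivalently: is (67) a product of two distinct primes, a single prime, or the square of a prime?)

p ramifies

d = -335 ≡ 1 (mod 4), so O_K = ℤ[(1+√-335)/2] and disc(K) = d = -335.
67 divides disc(K) = -335, so 67 ramifies.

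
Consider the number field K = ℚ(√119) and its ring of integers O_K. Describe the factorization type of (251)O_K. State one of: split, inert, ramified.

split — (251) = 𝔭₁𝔭₂ with 𝔭₁ ≠ 𝔭₂

119 mod 4 = 3, hence disc K = 4·119 = 476 and O_K = ℤ[√119].
disc(K) = 476 is not divisible by 251; 251 is unramified.
Legendre symbol by Euler's criterion: (119/251) ≡ 119^125 ≡ 1 (mod 251), i.e. (119/251) = 1.
(119/251) = 1, so 251 splits.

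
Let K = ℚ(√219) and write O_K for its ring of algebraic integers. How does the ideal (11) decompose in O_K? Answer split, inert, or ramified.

Since 219 ≢ 1 mod 4, the ring of integers is ℤ[√219] with discriminant 4·219 = 876.
Since gcd(11, 876) = 1 the prime 11 does not ramify.
Compute (219/11) via Euler: 10^((11-1)/2) mod 11 = 10, so (219/11) = -1.
Legendre symbol -1 ⇒ 11 is inert.

remains prime (inert)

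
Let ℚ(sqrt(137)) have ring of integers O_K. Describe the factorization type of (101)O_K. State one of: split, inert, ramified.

split

137 mod 4 = 1, hence disc K = 137 and O_K = ℤ[(1+√137)/2].
Since gcd(101, 137) = 1 the prime 101 does not ramify.
Euler's criterion: 137^50 mod 101 = 1. Thus (137|101) = 1.
d is a quadratic residue mod p, hence 101 splits in O_K.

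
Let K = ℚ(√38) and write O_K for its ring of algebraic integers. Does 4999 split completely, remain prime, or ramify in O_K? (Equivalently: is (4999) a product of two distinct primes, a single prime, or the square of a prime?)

4999 splits in O_K

38 mod 4 = 2, hence disc K = 4·38 = 152 and O_K = ℤ[√38].
4999 ∤ 152, so 4999 is unramified.
Euler's criterion: 38^2499 mod 4999 = 1. Thus (38|4999) = 1.
Legendre symbol 1 ⇒ 4999 is split.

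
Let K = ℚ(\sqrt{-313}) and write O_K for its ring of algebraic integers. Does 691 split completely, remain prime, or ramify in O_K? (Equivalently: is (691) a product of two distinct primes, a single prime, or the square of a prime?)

split

-313 mod 4 = 3, hence disc K = 4·(-313) = -1252 and O_K = ℤ[√-313].
Since gcd(691, -1252) = 1 the prime 691 does not ramify.
(-313/691) = 378^345 mod 691 = 1, giving Legendre symbol 1.
d is a quadratic residue mod p, hence 691 splits in O_K.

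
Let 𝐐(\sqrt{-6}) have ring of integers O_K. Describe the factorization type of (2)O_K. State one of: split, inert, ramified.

ramified — (2) = 𝔭²

Since -6 ≢ 1 mod 4, the ring of integers is ℤ[√-6] with discriminant 4·(-6) = -24.
2 divides disc(K) = -24, so 2 ramifies.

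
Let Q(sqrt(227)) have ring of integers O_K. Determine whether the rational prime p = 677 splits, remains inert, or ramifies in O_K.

p is inert

d = 227 ≡ 3 (mod 4), so O_K = ℤ[√227] and disc(K) = 4d = 908.
disc(K) = 908 is not divisible by 677; 677 is unramified.
Compute (227/677) via Euler: 227^((677-1)/2) mod 677 = 676, so (227/677) = -1.
(227/677) = -1, so 677 is inert.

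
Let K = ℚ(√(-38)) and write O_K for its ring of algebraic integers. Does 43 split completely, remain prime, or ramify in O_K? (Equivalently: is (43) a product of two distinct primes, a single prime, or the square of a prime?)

Since -38 ≢ 1 mod 4, the ring of integers is ℤ[√-38] with discriminant 4·(-38) = -152.
disc(K) = -152 is not divisible by 43; 43 is unramified.
(-38/43) = 5^21 mod 43 = 42, giving Legendre symbol -1.
d is a non-residue mod p, hence 43 remains inert in O_K.

43 remains inert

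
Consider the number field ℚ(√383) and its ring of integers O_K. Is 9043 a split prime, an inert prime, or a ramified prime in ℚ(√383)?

9043 splits in O_K

383 mod 4 = 3, hence disc K = 4·383 = 1532 and O_K = ℤ[√383].
Since gcd(9043, 1532) = 1 the prime 9043 does not ramify.
Euler's criterion: 383^4521 mod 9043 = 1. Thus (383|9043) = 1.
Legendre symbol 1 ⇒ 9043 is split.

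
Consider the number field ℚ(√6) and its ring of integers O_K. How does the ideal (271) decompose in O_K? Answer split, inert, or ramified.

271 remains inert

d = 6 ≡ 2 (mod 4), so O_K = ℤ[√6] and disc(K) = 4d = 24.
271 ∤ 24, so 271 is unramified.
Legendre symbol by Euler's criterion: (6/271) ≡ 6^135 ≡ 270 (mod 271), i.e. (6/271) = -1.
d is a non-residue mod p, hence 271 remains inert in O_K.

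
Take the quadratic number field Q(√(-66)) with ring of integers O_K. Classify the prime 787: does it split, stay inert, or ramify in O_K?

Since -66 ≢ 1 mod 4, the ring of integers is ℤ[√-66] with discriminant 4·(-66) = -264.
disc(K) = -264 is not divisible by 787; 787 is unramified.
Euler's criterion: (-66)^393 mod 787 = 786. Thus (-66|787) = -1.
Legendre symbol -1 ⇒ 787 is inert.

remains prime (inert)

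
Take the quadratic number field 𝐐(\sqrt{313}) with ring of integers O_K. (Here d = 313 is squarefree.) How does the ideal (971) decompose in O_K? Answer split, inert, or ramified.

d = 313 ≡ 1 (mod 4), so O_K = ℤ[(1+√313)/2] and disc(K) = d = 313.
Since gcd(971, 313) = 1 the prime 971 does not ramify.
Compute (313/971) via Euler: 313^((971-1)/2) mod 971 = 1, so (313/971) = 1.
(313/971) = 1, so 971 splits.

split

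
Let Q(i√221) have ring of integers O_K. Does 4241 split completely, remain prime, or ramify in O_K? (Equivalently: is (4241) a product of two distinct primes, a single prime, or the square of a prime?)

Since -221 ≢ 1 mod 4, the ring of integers is ℤ[√-221] with discriminant 4·(-221) = -884.
4241 ∤ -884, so 4241 is unramified.
Euler's criterion: (-221)^2120 mod 4241 = 1. Thus (-221|4241) = 1.
d is a quadratic residue mod p, hence 4241 splits in O_K.

p splits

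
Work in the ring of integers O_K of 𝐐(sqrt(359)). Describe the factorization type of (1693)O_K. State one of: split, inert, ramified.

d = 359 ≡ 3 (mod 4), so O_K = ℤ[√359] and disc(K) = 4d = 1436.
1693 ∤ 1436, so 1693 is unramified.
Legendre symbol by Euler's criterion: (359/1693) ≡ 359^846 ≡ 1692 (mod 1693), i.e. (359/1693) = -1.
d is a non-residue mod p, hence 1693 remains inert in O_K.

p is inert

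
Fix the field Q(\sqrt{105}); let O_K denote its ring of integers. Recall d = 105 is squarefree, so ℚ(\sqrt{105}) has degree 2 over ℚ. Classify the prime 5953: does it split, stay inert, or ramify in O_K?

p splits

105 mod 4 = 1, hence disc K = 105 and O_K = ℤ[(1+√105)/2].
Since gcd(5953, 105) = 1 the prime 5953 does not ramify.
Euler's criterion: 105^2976 mod 5953 = 1. Thus (105|5953) = 1.
Legendre symbol 1 ⇒ 5953 is split.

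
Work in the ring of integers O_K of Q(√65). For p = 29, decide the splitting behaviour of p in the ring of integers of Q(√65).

p splits

d = 65 ≡ 1 (mod 4), so O_K = ℤ[(1+√65)/2] and disc(K) = d = 65.
29 ∤ 65, so 29 is unramified.
Euler's criterion: 65^14 mod 29 = 1. Thus (65|29) = 1.
Legendre symbol 1 ⇒ 29 is split.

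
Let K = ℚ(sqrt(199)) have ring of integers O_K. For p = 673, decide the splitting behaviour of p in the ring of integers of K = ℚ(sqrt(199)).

673 remains inert

Since 199 ≢ 1 mod 4, the ring of integers is ℤ[√199] with discriminant 4·199 = 796.
Since gcd(673, 796) = 1 the prime 673 does not ramify.
Compute (199/673) via Euler: 199^((673-1)/2) mod 673 = 672, so (199/673) = -1.
Legendre symbol -1 ⇒ 673 is inert.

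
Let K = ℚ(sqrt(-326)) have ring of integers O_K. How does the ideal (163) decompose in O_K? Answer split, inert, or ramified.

Since -326 ≢ 1 mod 4, the ring of integers is ℤ[√-326] with discriminant 4·(-326) = -1304.
disc(K) = -1304 = 163·(-8), so p = 163 is ramified.

p ramifies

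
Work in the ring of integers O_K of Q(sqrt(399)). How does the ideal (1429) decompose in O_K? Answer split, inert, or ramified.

Since 399 ≢ 1 mod 4, the ring of integers is ℤ[√399] with discriminant 4·399 = 1596.
Since gcd(1429, 1596) = 1 the prime 1429 does not ramify.
(399/1429) = 399^714 mod 1429 = 1, giving Legendre symbol 1.
(399/1429) = 1, so 1429 splits.

splits completely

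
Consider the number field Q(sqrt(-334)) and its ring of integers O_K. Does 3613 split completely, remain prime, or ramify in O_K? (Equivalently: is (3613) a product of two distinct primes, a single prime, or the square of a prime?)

d = -334 ≡ 2 (mod 4), so O_K = ℤ[√-334] and disc(K) = 4d = -1336.
3613 ∤ -1336, so 3613 is unramified.
Compute (-334/3613) via Euler: 3279^((3613-1)/2) mod 3613 = 1, so (-334/3613) = 1.
Legendre symbol 1 ⇒ 3613 is split.

p splits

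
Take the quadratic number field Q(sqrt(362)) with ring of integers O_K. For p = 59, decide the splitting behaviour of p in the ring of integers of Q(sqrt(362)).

Since 362 ≢ 1 mod 4, the ring of integers is ℤ[√362] with discriminant 4·362 = 1448.
disc(K) = 1448 is not divisible by 59; 59 is unramified.
Euler's criterion: 362^29 mod 59 = 58. Thus (362|59) = -1.
(362/59) = -1, so 59 is inert.

inert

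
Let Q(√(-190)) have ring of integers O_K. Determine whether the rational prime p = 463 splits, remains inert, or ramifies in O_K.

d = -190 ≡ 2 (mod 4), so O_K = ℤ[√-190] and disc(K) = 4d = -760.
Since gcd(463, -760) = 1 the prime 463 does not ramify.
Euler's criterion: (-190)^231 mod 463 = 462. Thus (-190|463) = -1.
d is a non-residue mod p, hence 463 remains inert in O_K.

463 remains inert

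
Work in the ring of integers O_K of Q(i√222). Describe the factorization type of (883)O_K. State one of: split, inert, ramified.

split

Since -222 ≢ 1 mod 4, the ring of integers is ℤ[√-222] with discriminant 4·(-222) = -888.
disc(K) = -888 is not divisible by 883; 883 is unramified.
Euler's criterion: (-222)^441 mod 883 = 1. Thus (-222|883) = 1.
d is a quadratic residue mod p, hence 883 splits in O_K.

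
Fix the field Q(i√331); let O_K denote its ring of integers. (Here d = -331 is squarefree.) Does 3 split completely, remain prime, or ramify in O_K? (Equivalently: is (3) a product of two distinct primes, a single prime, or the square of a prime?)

Since -331 ≡ 1 mod 4, the ring of integers is ℤ[(1+√-331)/2] with discriminant -331.
3 ∤ -331, so 3 is unramified.
(-331/3) = 2^1 mod 3 = 2, giving Legendre symbol -1.
(-331/3) = -1, so 3 is inert.

3 remains inert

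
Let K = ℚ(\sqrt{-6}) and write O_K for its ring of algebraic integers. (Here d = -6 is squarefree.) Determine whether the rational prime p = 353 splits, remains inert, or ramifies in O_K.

-6 mod 4 = 2, hence disc K = 4·(-6) = -24 and O_K = ℤ[√-6].
Since gcd(353, -24) = 1 the prime 353 does not ramify.
Compute (-6/353) via Euler: 347^((353-1)/2) mod 353 = 352, so (-6/353) = -1.
d is a non-residue mod p, hence 353 remains inert in O_K.

353 remains inert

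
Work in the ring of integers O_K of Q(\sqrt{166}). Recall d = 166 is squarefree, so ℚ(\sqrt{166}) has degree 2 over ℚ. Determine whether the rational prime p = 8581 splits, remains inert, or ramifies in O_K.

p splits

d = 166 ≡ 2 (mod 4), so O_K = ℤ[√166] and disc(K) = 4d = 664.
8581 ∤ 664, so 8581 is unramified.
Legendre symbol by Euler's criterion: (166/8581) ≡ 166^4290 ≡ 1 (mod 8581), i.e. (166/8581) = 1.
Legendre symbol 1 ⇒ 8581 is split.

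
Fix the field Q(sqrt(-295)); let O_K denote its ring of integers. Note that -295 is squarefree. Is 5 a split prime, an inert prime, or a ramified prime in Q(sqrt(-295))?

ramified

Since -295 ≡ 1 mod 4, the ring of integers is ℤ[(1+√-295)/2] with discriminant -295.
Ramification test: 5 | -295. The prime 5 ramifies in K.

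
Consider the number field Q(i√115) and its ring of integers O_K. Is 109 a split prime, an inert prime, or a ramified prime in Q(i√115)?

-115 mod 4 = 1, hence disc K = -115 and O_K = ℤ[(1+√-115)/2].
109 ∤ -115, so 109 is unramified.
Legendre symbol by Euler's criterion: (-115/109) ≡ (-115)^54 ≡ 108 (mod 109), i.e. (-115/109) = -1.
(-115/109) = -1, so 109 is inert.

109 remains inert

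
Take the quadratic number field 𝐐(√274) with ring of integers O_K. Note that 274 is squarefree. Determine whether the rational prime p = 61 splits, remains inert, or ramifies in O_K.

remains prime (inert)

Since 274 ≢ 1 mod 4, the ring of integers is ℤ[√274] with discriminant 4·274 = 1096.
61 ∤ 1096, so 61 is unramified.
(274/61) = 30^30 mod 61 = 60, giving Legendre symbol -1.
Legendre symbol -1 ⇒ 61 is inert.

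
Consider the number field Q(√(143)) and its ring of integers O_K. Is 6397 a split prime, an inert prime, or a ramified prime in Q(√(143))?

6397 remains inert

143 mod 4 = 3, hence disc K = 4·143 = 572 and O_K = ℤ[√143].
disc(K) = 572 is not divisible by 6397; 6397 is unramified.
(143/6397) = 143^3198 mod 6397 = 6396, giving Legendre symbol -1.
d is a non-residue mod p, hence 6397 remains inert in O_K.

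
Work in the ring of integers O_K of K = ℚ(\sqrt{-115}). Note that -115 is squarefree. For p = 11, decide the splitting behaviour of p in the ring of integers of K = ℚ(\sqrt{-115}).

inert — (11) stays prime in O_K

d = -115 ≡ 1 (mod 4), so O_K = ℤ[(1+√-115)/2] and disc(K) = d = -115.
disc(K) = -115 is not divisible by 11; 11 is unramified.
(-115/11) = 6^5 mod 11 = 10, giving Legendre symbol -1.
(-115/11) = -1, so 11 is inert.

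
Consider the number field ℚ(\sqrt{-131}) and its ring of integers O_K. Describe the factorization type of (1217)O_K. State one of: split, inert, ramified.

splits completely

Since -131 ≡ 1 mod 4, the ring of integers is ℤ[(1+√-131)/2] with discriminant -131.
Since gcd(1217, -131) = 1 the prime 1217 does not ramify.
Legendre symbol by Euler's criterion: (-131/1217) ≡ (-131)^608 ≡ 1 (mod 1217), i.e. (-131/1217) = 1.
d is a quadratic residue mod p, hence 1217 splits in O_K.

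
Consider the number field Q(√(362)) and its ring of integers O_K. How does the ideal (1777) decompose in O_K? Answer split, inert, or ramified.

362 mod 4 = 2, hence disc K = 4·362 = 1448 and O_K = ℤ[√362].
disc(K) = 1448 is not divisible by 1777; 1777 is unramified.
Compute (362/1777) via Euler: 362^((1777-1)/2) mod 1777 = 1, so (362/1777) = 1.
Legendre symbol 1 ⇒ 1777 is split.

splits completely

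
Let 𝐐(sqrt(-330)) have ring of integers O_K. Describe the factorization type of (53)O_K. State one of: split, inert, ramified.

53 remains inert

-330 mod 4 = 2, hence disc K = 4·(-330) = -1320 and O_K = ℤ[√-330].
53 ∤ -1320, so 53 is unramified.
(-330/53) = 41^26 mod 53 = 52, giving Legendre symbol -1.
Legendre symbol -1 ⇒ 53 is inert.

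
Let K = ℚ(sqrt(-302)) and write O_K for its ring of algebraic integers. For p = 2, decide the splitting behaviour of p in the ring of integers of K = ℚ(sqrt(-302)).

ramified — (2) = 𝔭²

Since -302 ≢ 1 mod 4, the ring of integers is ℤ[√-302] with discriminant 4·(-302) = -1208.
Ramification test: 2 | -1208. The prime 2 ramifies in K.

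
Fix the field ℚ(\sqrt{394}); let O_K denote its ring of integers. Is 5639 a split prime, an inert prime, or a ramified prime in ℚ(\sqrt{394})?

394 mod 4 = 2, hence disc K = 4·394 = 1576 and O_K = ℤ[√394].
Since gcd(5639, 1576) = 1 the prime 5639 does not ramify.
Legendre symbol by Euler's criterion: (394/5639) ≡ 394^2819 ≡ 5638 (mod 5639), i.e. (394/5639) = -1.
d is a non-residue mod p, hence 5639 remains inert in O_K.

remains prime (inert)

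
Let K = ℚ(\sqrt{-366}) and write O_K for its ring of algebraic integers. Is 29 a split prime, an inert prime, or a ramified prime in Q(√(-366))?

-366 mod 4 = 2, hence disc K = 4·(-366) = -1464 and O_K = ℤ[√-366].
Since gcd(29, -1464) = 1 the prime 29 does not ramify.
Legendre symbol by Euler's criterion: (-366/29) ≡ (-366)^14 ≡ 28 (mod 29), i.e. (-366/29) = -1.
(-366/29) = -1, so 29 is inert.

p is inert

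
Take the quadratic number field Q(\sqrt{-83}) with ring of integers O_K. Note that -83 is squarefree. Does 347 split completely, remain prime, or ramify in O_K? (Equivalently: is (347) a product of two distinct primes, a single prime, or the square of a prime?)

d = -83 ≡ 1 (mod 4), so O_K = ℤ[(1+√-83)/2] and disc(K) = d = -83.
disc(K) = -83 is not divisible by 347; 347 is unramified.
Legendre symbol by Euler's criterion: (-83/347) ≡ (-83)^173 ≡ 346 (mod 347), i.e. (-83/347) = -1.
d is a non-residue mod p, hence 347 remains inert in O_K.

remains prime (inert)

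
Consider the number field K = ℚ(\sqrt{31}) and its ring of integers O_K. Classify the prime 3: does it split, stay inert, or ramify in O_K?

splits completely

Since 31 ≢ 1 mod 4, the ring of integers is ℤ[√31] with discriminant 4·31 = 124.
3 ∤ 124, so 3 is unramified.
Legendre symbol by Euler's criterion: (31/3) ≡ 31^1 ≡ 1 (mod 3), i.e. (31/3) = 1.
Legendre symbol 1 ⇒ 3 is split.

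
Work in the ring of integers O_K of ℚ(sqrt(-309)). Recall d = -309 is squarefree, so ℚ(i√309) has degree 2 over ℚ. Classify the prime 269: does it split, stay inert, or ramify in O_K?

Since -309 ≢ 1 mod 4, the ring of integers is ℤ[√-309] with discriminant 4·(-309) = -1236.
269 ∤ -1236, so 269 is unramified.
Euler's criterion: (-309)^134 mod 269 = 268. Thus (-309|269) = -1.
Legendre symbol -1 ⇒ 269 is inert.

inert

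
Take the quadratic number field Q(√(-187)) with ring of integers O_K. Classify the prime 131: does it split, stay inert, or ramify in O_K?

splits completely

-187 mod 4 = 1, hence disc K = -187 and O_K = ℤ[(1+√-187)/2].
Since gcd(131, -187) = 1 the prime 131 does not ramify.
Compute (-187/131) via Euler: 75^((131-1)/2) mod 131 = 1, so (-187/131) = 1.
Legendre symbol 1 ⇒ 131 is split.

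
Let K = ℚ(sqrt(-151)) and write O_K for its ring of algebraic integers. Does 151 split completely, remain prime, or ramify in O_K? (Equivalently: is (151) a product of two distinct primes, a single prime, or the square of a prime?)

p ramifies

-151 mod 4 = 1, hence disc K = -151 and O_K = ℤ[(1+√-151)/2].
disc(K) = -151 = 151·(-1), so p = 151 is ramified.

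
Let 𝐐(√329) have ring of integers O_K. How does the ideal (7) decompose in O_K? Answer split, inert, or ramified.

p ramifies

d = 329 ≡ 1 (mod 4), so O_K = ℤ[(1+√329)/2] and disc(K) = d = 329.
disc(K) = 329 = 7·47, so p = 7 is ramified.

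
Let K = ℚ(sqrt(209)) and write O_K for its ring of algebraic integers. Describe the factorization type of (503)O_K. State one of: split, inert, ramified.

inert

209 mod 4 = 1, hence disc K = 209 and O_K = ℤ[(1+√209)/2].
disc(K) = 209 is not divisible by 503; 503 is unramified.
(209/503) = 209^251 mod 503 = 502, giving Legendre symbol -1.
d is a non-residue mod p, hence 503 remains inert in O_K.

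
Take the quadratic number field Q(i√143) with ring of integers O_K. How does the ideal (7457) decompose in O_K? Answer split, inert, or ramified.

Since -143 ≡ 1 mod 4, the ring of integers is ℤ[(1+√-143)/2] with discriminant -143.
disc(K) = -143 is not divisible by 7457; 7457 is unramified.
Compute (-143/7457) via Euler: 7314^((7457-1)/2) mod 7457 = 1, so (-143/7457) = 1.
d is a quadratic residue mod p, hence 7457 splits in O_K.

split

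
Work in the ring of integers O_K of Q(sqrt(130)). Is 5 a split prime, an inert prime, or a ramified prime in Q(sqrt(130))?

130 mod 4 = 2, hence disc K = 4·130 = 520 and O_K = ℤ[√130].
5 divides disc(K) = 520, so 5 ramifies.

ramified — (5) = 𝔭²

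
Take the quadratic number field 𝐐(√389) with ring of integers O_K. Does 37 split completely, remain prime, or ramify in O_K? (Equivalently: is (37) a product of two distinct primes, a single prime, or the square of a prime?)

389 mod 4 = 1, hence disc K = 389 and O_K = ℤ[(1+√389)/2].
Since gcd(37, 389) = 1 the prime 37 does not ramify.
Compute (389/37) via Euler: 19^((37-1)/2) mod 37 = 36, so (389/37) = -1.
Legendre symbol -1 ⇒ 37 is inert.

37 remains inert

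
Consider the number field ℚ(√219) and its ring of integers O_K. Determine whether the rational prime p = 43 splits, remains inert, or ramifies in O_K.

43 splits in O_K

Since 219 ≢ 1 mod 4, the ring of integers is ℤ[√219] with discriminant 4·219 = 876.
disc(K) = 876 is not divisible by 43; 43 is unramified.
Legendre symbol by Euler's criterion: (219/43) ≡ 219^21 ≡ 1 (mod 43), i.e. (219/43) = 1.
d is a quadratic residue mod p, hence 43 splits in O_K.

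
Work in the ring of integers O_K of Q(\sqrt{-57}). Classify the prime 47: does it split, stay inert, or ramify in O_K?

-57 mod 4 = 3, hence disc K = 4·(-57) = -228 and O_K = ℤ[√-57].
Since gcd(47, -228) = 1 the prime 47 does not ramify.
Euler's criterion: (-57)^23 mod 47 = 1. Thus (-57|47) = 1.
Legendre symbol 1 ⇒ 47 is split.

p splits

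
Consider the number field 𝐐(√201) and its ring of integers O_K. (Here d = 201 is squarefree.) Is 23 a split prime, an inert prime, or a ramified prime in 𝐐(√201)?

201 mod 4 = 1, hence disc K = 201 and O_K = ℤ[(1+√201)/2].
disc(K) = 201 is not divisible by 23; 23 is unramified.
Legendre symbol by Euler's criterion: (201/23) ≡ 201^11 ≡ 22 (mod 23), i.e. (201/23) = -1.
Legendre symbol -1 ⇒ 23 is inert.

23 remains inert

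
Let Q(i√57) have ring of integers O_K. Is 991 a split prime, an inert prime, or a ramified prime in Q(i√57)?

split

d = -57 ≡ 3 (mod 4), so O_K = ℤ[√-57] and disc(K) = 4d = -228.
Since gcd(991, -228) = 1 the prime 991 does not ramify.
Legendre symbol by Euler's criterion: (-57/991) ≡ (-57)^495 ≡ 1 (mod 991), i.e. (-57/991) = 1.
Legendre symbol 1 ⇒ 991 is split.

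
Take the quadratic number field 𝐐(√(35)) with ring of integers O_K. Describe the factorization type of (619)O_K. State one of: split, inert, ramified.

Since 35 ≢ 1 mod 4, the ring of integers is ℤ[√35] with discriminant 4·35 = 140.
619 ∤ 140, so 619 is unramified.
Compute (35/619) via Euler: 35^((619-1)/2) mod 619 = 1, so (35/619) = 1.
Legendre symbol 1 ⇒ 619 is split.

split — (619) = 𝔭₁𝔭₂ with 𝔭₁ ≠ 𝔭₂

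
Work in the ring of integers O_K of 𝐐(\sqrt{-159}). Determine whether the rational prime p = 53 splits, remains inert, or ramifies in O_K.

p ramifies

d = -159 ≡ 1 (mod 4), so O_K = ℤ[(1+√-159)/2] and disc(K) = d = -159.
disc(K) = -159 = 53·(-3), so p = 53 is ramified.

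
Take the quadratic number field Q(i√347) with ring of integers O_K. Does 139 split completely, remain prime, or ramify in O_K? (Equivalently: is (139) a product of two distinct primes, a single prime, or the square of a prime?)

remains prime (inert)

d = -347 ≡ 1 (mod 4), so O_K = ℤ[(1+√-347)/2] and disc(K) = d = -347.
139 ∤ -347, so 139 is unramified.
(-347/139) = 70^69 mod 139 = 138, giving Legendre symbol -1.
(-347/139) = -1, so 139 is inert.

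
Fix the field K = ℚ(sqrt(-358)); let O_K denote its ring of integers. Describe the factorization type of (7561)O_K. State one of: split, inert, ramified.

d = -358 ≡ 2 (mod 4), so O_K = ℤ[√-358] and disc(K) = 4d = -1432.
Since gcd(7561, -1432) = 1 the prime 7561 does not ramify.
(-358/7561) = 7203^3780 mod 7561 = 1, giving Legendre symbol 1.
d is a quadratic residue mod p, hence 7561 splits in O_K.

split — (7561) = 𝔭₁𝔭₂ with 𝔭₁ ≠ 𝔭₂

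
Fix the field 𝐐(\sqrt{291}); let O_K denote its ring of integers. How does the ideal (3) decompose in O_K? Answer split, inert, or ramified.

Since 291 ≢ 1 mod 4, the ring of integers is ℤ[√291] with discriminant 4·291 = 1164.
Ramification test: 3 | 1164. The prime 3 ramifies in K.

3 is ramified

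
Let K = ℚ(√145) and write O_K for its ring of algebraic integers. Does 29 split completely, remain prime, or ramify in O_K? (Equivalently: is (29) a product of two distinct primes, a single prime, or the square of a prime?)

ramifies in O_K

145 mod 4 = 1, hence disc K = 145 and O_K = ℤ[(1+√145)/2].
Ramification test: 29 | 145. The prime 29 ramifies in K.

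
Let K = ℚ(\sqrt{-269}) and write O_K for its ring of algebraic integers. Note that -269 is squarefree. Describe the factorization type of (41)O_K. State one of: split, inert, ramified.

splits completely

Since -269 ≢ 1 mod 4, the ring of integers is ℤ[√-269] with discriminant 4·(-269) = -1076.
41 ∤ -1076, so 41 is unramified.
Euler's criterion: (-269)^20 mod 41 = 1. Thus (-269|41) = 1.
(-269/41) = 1, so 41 splits.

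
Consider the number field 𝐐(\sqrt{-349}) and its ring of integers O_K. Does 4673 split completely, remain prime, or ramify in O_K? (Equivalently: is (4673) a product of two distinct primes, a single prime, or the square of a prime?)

-349 mod 4 = 3, hence disc K = 4·(-349) = -1396 and O_K = ℤ[√-349].
disc(K) = -1396 is not divisible by 4673; 4673 is unramified.
(-349/4673) = 4324^2336 mod 4673 = 4672, giving Legendre symbol -1.
(-349/4673) = -1, so 4673 is inert.

inert — (4673) stays prime in O_K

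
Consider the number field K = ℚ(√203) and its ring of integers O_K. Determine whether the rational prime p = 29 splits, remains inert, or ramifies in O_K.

ramifies in O_K

d = 203 ≡ 3 (mod 4), so O_K = ℤ[√203] and disc(K) = 4d = 812.
Ramification test: 29 | 812. The prime 29 ramifies in K.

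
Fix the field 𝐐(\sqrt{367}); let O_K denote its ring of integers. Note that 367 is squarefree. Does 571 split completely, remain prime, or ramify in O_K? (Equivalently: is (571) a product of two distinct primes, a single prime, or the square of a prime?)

p is inert

367 mod 4 = 3, hence disc K = 4·367 = 1468 and O_K = ℤ[√367].
Since gcd(571, 1468) = 1 the prime 571 does not ramify.
Compute (367/571) via Euler: 367^((571-1)/2) mod 571 = 570, so (367/571) = -1.
d is a non-residue mod p, hence 571 remains inert in O_K.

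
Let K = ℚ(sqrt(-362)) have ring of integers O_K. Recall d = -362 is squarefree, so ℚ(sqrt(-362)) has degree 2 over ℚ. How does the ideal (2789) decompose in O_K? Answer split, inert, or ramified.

-362 mod 4 = 2, hence disc K = 4·(-362) = -1448 and O_K = ℤ[√-362].
Since gcd(2789, -1448) = 1 the prime 2789 does not ramify.
Legendre symbol by Euler's criterion: (-362/2789) ≡ (-362)^1394 ≡ 1 (mod 2789), i.e. (-362/2789) = 1.
d is a quadratic residue mod p, hence 2789 splits in O_K.

split — (2789) = 𝔭₁𝔭₂ with 𝔭₁ ≠ 𝔭₂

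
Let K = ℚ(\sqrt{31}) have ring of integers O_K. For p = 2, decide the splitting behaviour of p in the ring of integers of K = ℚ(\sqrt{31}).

ramified — (2) = 𝔭²

31 mod 4 = 3, hence disc K = 4·31 = 124 and O_K = ℤ[√31].
disc(K) = 124 = 2·62, so p = 2 is ramified.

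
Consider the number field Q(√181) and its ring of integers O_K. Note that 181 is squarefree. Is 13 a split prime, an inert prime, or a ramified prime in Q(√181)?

Since 181 ≡ 1 mod 4, the ring of integers is ℤ[(1+√181)/2] with discriminant 181.
disc(K) = 181 is not divisible by 13; 13 is unramified.
Compute (181/13) via Euler: 12^((13-1)/2) mod 13 = 1, so (181/13) = 1.
d is a quadratic residue mod p, hence 13 splits in O_K.

splits completely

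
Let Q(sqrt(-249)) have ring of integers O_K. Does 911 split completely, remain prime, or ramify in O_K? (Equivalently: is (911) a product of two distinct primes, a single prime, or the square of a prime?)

d = -249 ≡ 3 (mod 4), so O_K = ℤ[√-249] and disc(K) = 4d = -996.
911 ∤ -996, so 911 is unramified.
Euler's criterion: (-249)^455 mod 911 = 1. Thus (-249|911) = 1.
d is a quadratic residue mod p, hence 911 splits in O_K.

split — (911) = 𝔭₁𝔭₂ with 𝔭₁ ≠ 𝔭₂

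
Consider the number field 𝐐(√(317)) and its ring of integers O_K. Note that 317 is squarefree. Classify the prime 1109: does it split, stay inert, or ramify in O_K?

remains prime (inert)

d = 317 ≡ 1 (mod 4), so O_K = ℤ[(1+√317)/2] and disc(K) = d = 317.
1109 ∤ 317, so 1109 is unramified.
Legendre symbol by Euler's criterion: (317/1109) ≡ 317^554 ≡ 1108 (mod 1109), i.e. (317/1109) = -1.
d is a non-residue mod p, hence 1109 remains inert in O_K.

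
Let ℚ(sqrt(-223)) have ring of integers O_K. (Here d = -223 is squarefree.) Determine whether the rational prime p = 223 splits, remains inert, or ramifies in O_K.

ramified

Since -223 ≡ 1 mod 4, the ring of integers is ℤ[(1+√-223)/2] with discriminant -223.
disc(K) = -223 = 223·(-1), so p = 223 is ramified.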